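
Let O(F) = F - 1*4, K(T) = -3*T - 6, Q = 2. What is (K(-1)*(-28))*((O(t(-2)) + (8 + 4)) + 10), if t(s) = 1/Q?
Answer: 1554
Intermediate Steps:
t(s) = 1/2
K(T) = -6 - 3*T
O(F) = -4 + F (O(F) = F - 4 = -4 + F)
(K(-1)*(-28))*((O(t(-2)) + (8 + 4)) + 10) = ((-6 - 3*(-1))*(-28))*(((-4 + 1/2) + (8 + 4)) + 10) = ((-6 + 3)*(-28))*((-7/2 + 12) + 10) = (-3*(-28))*(17/2 + 10) = 84*(37/2) = 1554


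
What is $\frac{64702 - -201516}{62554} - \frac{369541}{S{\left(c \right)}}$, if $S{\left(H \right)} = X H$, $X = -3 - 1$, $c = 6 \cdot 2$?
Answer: $\frac{11564523089}{1501296} \approx 7703.0$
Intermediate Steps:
$c = 12$
$X = -4$
$S{\left(H \right)} = - 4 H$
$\frac{64702 - -201516}{62554} - \frac{369541}{S{\left(c \right)}} = \frac{64702 - -201516}{62554} - \frac{369541}{\left(-4\right) 12} = \left(64702 + 201516\right) \frac{1}{62554} - \frac{369541}{-48} = 266218 \cdot \frac{1}{62554} - - \frac{369541}{48} = \frac{133109}{31277} + \frac{369541}{48} = \frac{11564523089}{1501296}$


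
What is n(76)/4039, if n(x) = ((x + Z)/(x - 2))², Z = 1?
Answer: 847/3159652 ≈ 0.00026807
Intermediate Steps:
n(x) = (1 + x)²/(-2 + x)² (n(x) = ((x + 1)/(x - 2))² = ((1 + x)/(-2 + x))² = (1 + x)²/(-2 + x)²)
n(76)/4039 = ((1 + 76)²/(-2 + 76)²)/4039 = (77²/74²)*(1/4039) = (5929*(1/5476))*(1/4039) = (5929/5476)*(1/4039) = 847/3159652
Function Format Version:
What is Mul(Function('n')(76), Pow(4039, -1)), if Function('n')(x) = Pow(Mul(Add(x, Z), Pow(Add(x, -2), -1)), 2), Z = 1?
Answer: Rational(847, 3159652) ≈ 0.00026807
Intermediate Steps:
Function('n')(x) = Mul(Pow(Add(1, x), 2), Pow(Add(-2, x), -2)) (Function('n')(x) = Pow(Mul(Add(x, 1), Pow(Add(x, -2), -1)), 2) = Pow(Mul(Add(1, x), Pow(Add(-2, x), -1)), 2) = Pow(Mul(Pow(Add(-2, x), -1), Add(1, x)), 2) = Mul(Pow(Add(1, x), 2), Pow(Add(-2, x), -2)))
Mul(Function('n')(76), Pow(4039, -1)) = Mul(Mul(Pow(Add(1, 76), 2), Pow(Add(-2, 76), -2)), Pow(4039, -1)) = Mul(Mul(Pow(77, 2), Pow(74, -2)), Rational(1, 4039)) = Mul(Mul(5929, Rational(1, 5476)), Rational(1, 4039)) = Mul(Rational(5929, 5476), Rational(1, 4039)) = Rational(847, 3159652)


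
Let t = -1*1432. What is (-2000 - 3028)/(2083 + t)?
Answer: -1676/217 ≈ -7.7235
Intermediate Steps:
t = -1432
(-2000 - 3028)/(2083 + t) = (-2000 - 3028)/(2083 - 1432) = -5028/651 = -5028*1/651 = -1676/217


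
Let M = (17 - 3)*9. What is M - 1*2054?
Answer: -1928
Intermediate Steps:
M = 126 (M = 14*9 = 126)
M - 1*2054 = 126 - 1*2054 = 126 - 2054 = -1928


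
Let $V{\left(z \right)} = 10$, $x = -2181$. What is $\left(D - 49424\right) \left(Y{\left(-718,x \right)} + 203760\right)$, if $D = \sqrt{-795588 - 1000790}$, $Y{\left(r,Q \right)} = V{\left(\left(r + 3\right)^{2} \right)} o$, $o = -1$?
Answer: $-10070140000 + 203750 i \sqrt{1796378} \approx -1.007 \cdot 10^{10} + 2.7308 \cdot 10^{8} i$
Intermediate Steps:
$Y{\left(r,Q \right)} = -10$ ($Y{\left(r,Q \right)} = 10 \left(-1\right) = -10$)
$D = i \sqrt{1796378}$ ($D = \sqrt{-1796378} = i \sqrt{1796378} \approx 1340.3 i$)
$\left(D - 49424\right) \left(Y{\left(-718,x \right)} + 203760\right) = \left(i \sqrt{1796378} - 49424\right) \left(-10 + 203760\right) = \left(-49424 + i \sqrt{1796378}\right) 203750 = -10070140000 + 203750 i \sqrt{1796378}$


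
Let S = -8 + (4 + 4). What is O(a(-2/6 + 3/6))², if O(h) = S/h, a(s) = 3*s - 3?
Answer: 0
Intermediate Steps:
S = 0 (S = -8 + 8 = 0)
a(s) = -3 + 3*s
O(h) = 0 (O(h) = 0/h = 0)
O(a(-2/6 + 3/6))² = 0² = 0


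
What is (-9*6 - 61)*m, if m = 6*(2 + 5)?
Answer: -4830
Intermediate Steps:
m = 42 (m = 6*7 = 42)
(-9*6 - 61)*m = (-9*6 - 61)*42 = (-54 - 61)*42 = -115*42 = -4830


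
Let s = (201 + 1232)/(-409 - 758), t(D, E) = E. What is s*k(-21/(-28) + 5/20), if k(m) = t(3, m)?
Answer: -1433/1167 ≈ -1.2279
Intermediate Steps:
k(m) = m
s = -1433/1167 (s = 1433/(-1167) = 1433*(-1/1167) = -1433/1167 ≈ -1.2279)
s*k(-21/(-28) + 5/20) = -1433*(-21/(-28) + 5/20)/1167 = -1433*(-21*(-1/28) + 5*(1/20))/1167 = -1433*(¾ + ¼)/1167 = -1433/1167*1 = -1433/1167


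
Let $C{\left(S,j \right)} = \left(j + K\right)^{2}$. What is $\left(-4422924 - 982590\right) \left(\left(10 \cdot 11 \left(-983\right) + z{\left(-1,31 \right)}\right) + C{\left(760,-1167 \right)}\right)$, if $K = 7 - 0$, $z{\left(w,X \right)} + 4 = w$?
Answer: $-6689134382010$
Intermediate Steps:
$z{\left(w,X \right)} = -4 + w$
$K = 7$ ($K = 7 + 0 = 7$)
$C{\left(S,j \right)} = \left(7 + j\right)^{2}$ ($C{\left(S,j \right)} = \left(j + 7\right)^{2} = \left(7 + j\right)^{2}$)
$\left(-4422924 - 982590\right) \left(\left(10 \cdot 11 \left(-983\right) + z{\left(-1,31 \right)}\right) + C{\left(760,-1167 \right)}\right) = \left(-4422924 - 982590\right) \left(\left(10 \cdot 11 \left(-983\right) - 5\right) + \left(7 - 1167\right)^{2}\right) = - 5405514 \left(\left(110 \left(-983\right) - 5\right) + \left(-1160\right)^{2}\right) = - 5405514 \left(\left(-108130 - 5\right) + 1345600\right) = - 5405514 \left(-108135 + 1345600\right) = \left(-5405514\right) 1237465 = -6689134382010$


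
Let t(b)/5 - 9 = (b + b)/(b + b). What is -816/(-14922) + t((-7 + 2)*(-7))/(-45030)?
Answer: 199991/3732987 ≈ 0.053574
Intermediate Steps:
t(b) = 50 (t(b) = 45 + 5*((b + b)/(b + b)) = 45 + 5*((2*b)/((2*b))) = 45 + 5*((2*b)*(1/(2*b))) = 45 + 5*1 = 45 + 5 = 50)
-816/(-14922) + t((-7 + 2)*(-7))/(-45030) = -816/(-14922) + 50/(-45030) = -816*(-1/14922) + 50*(-1/45030) = 136/2487 - 5/4503 = 199991/3732987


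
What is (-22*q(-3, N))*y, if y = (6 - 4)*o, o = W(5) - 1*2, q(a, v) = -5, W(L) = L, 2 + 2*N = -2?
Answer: 660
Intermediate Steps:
N = -2 (N = -1 + (½)*(-2) = -1 - 1 = -2)
o = 3 (o = 5 - 1*2 = 5 - 2 = 3)
y = 6 (y = (6 - 4)*3 = 2*3 = 6)
(-22*q(-3, N))*y = -22*(-5)*6 = 110*6 = 660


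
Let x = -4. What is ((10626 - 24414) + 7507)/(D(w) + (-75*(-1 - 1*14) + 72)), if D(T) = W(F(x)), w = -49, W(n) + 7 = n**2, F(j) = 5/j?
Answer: -100496/19065 ≈ -5.2712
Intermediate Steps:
W(n) = -7 + n**2
D(T) = -87/16 (D(T) = -7 + (5/(-4))**2 = -7 + (5*(-1/4))**2 = -7 + (-5/4)**2 = -7 + 25/16 = -87/16)
((10626 - 24414) + 7507)/(D(w) + (-75*(-1 - 1*14) + 72)) = ((10626 - 24414) + 7507)/(-87/16 + (-75*(-1 - 1*14) + 72)) = (-13788 + 7507)/(-87/16 + (-75*(-1 - 14) + 72)) = -6281/(-87/16 + (-75*(-15) + 72)) = -6281/(-87/16 + (1125 + 72)) = -6281/(-87/16 + 1197) = -6281/19065/16 = -6281*16/19065 = -100496/19065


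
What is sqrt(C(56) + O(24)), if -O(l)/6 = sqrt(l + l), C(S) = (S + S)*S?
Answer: 2*sqrt(1568 - 6*sqrt(3)) ≈ 78.933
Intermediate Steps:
C(S) = 2*S**2 (C(S) = (2*S)*S = 2*S**2)
O(l) = -6*sqrt(2)*sqrt(l) (O(l) = -6*sqrt(l + l) = -6*sqrt(2)*sqrt(l))
sqrt(C(56) + O(24)) = sqrt(2*56**2 - 6*sqrt(2)*sqrt(24)) = sqrt(2*3136 - 6*sqrt(2)*2*sqrt(6)) = sqrt(6272 - 24*sqrt(3))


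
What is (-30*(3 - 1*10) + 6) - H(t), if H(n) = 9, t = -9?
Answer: 207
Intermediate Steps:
(-30*(3 - 1*10) + 6) - H(t) = (-30*(3 - 1*10) + 6) - 1*9 = (-30*(3 - 10) + 6) - 9 = (-30*(-7) + 6) - 9 = (210 + 6) - 9 = 216 - 9 = 207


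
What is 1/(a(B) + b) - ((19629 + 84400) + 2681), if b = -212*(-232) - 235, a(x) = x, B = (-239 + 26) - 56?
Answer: -5194642799/48680 ≈ -1.0671e+5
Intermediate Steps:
B = -269 (B = -213 - 56 = -269)
b = 48949 (b = 49184 - 235 = 48949)
1/(a(B) + b) - ((19629 + 84400) + 2681) = 1/(-269 + 48949) - ((19629 + 84400) + 2681) = 1/48680 - (104029 + 2681) = 1/48680 - 1*106710 = 1/48680 - 106710 = -5194642799/48680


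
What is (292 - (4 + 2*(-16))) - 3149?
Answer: -2829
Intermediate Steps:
(292 - (4 + 2*(-16))) - 3149 = (292 - (4 - 32)) - 3149 = (292 - 1*(-28)) - 3149 = (292 + 28) - 3149 = 320 - 3149 = -2829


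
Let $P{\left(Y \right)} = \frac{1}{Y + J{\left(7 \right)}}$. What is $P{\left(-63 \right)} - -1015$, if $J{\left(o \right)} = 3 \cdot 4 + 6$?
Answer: $\frac{45674}{45} \approx 1015.0$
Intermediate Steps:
$J{\left(o \right)} = 18$ ($J{\left(o \right)} = 12 + 6 = 18$)
$P{\left(Y \right)} = \frac{1}{18 + Y}$ ($P{\left(Y \right)} = \frac{1}{Y + 18} = \frac{1}{18 + Y}$)
$P{\left(-63 \right)} - -1015 = \frac{1}{18 - 63} - -1015 = \frac{1}{-45} + 1015 = - \frac{1}{45} + 1015 = \frac{45674}{45}$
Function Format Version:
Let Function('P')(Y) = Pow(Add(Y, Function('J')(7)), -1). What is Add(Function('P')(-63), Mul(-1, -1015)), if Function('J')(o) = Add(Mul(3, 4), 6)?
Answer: Rational(45674, 45) ≈ 1015.0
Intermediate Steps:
Function('J')(o) = 18 (Function('J')(o) = Add(12, 6) = 18)
Function('P')(Y) = Pow(Add(18, Y), -1) (Function('P')(Y) = Pow(Add(Y, 18), -1) = Pow(Add(18, Y), -1))
Add(Function('P')(-63), Mul(-1, -1015)) = Add(Pow(Add(18, -63), -1), Mul(-1, -1015)) = Add(Pow(-45, -1), 1015) = Add(Rational(-1, 45), 1015) = Rational(45674, 45)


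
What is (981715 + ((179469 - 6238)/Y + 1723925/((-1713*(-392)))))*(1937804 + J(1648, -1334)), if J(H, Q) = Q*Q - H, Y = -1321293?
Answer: 2752097348885765980528/754458303 ≈ 3.6478e+12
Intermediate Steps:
J(H, Q) = Q² - H
(981715 + ((179469 - 6238)/Y + 1723925/((-1713*(-392)))))*(1937804 + J(1648, -1334)) = (981715 + ((179469 - 6238)/(-1321293) + 1723925/((-1713*(-392)))))*(1937804 + ((-1334)² - 1*1648)) = (981715 + (173231*(-1/1321293) + 1723925/671496))*(1937804 + (1779556 - 1648)) = (981715 + (-173231/1321293 + 1723925*(1/671496)))*(1937804 + 1777908) = (981715 + (-173231/1321293 + 246275/95928))*3715712 = (981715 + 102927910069/42249664968)*3715712 = (41477232771970189/42249664968)*3715712 = 2752097348885765980528/754458303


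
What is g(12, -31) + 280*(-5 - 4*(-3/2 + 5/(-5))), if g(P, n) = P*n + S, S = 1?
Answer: 1029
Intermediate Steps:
g(P, n) = 1 + P*n (g(P, n) = P*n + 1 = 1 + P*n)
g(12, -31) + 280*(-5 - 4*(-3/2 + 5/(-5))) = (1 + 12*(-31)) + 280*(-5 - 4*(-3/2 + 5/(-5))) = (1 - 372) + 280*(-5 - 4*(-3*½ + 5*(-⅕))) = -371 + 280*(-5 - 4*(-3/2 - 1)) = -371 + 280*(-5 - 4*(-5/2)) = -371 + 280*(-5 + 10) = -371 + 280*5 = -371 + 1400 = 1029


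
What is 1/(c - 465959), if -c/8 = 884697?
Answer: -1/7543535 ≈ -1.3256e-7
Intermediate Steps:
c = -7077576 (c = -8*884697 = -7077576)
1/(c - 465959) = 1/(-7077576 - 465959) = 1/(-7543535) = -1/7543535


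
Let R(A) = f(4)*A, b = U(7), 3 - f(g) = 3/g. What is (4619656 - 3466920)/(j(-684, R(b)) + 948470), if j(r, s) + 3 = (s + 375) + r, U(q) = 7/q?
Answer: 4610944/3792641 ≈ 1.2158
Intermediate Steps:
f(g) = 3 - 3/g
b = 1 (b = 7/7 = 7*(⅐) = 1)
R(A) = 9*A/4 (R(A) = (3 - 3/4)*A = (3 - 3*¼)*A = (3 - ¾)*A = 9*A/4)
j(r, s) = 372 + r + s (j(r, s) = -3 + ((s + 375) + r) = -3 + ((375 + s) + r) = -3 + (375 + r + s) = 372 + r + s)
(4619656 - 3466920)/(j(-684, R(b)) + 948470) = (4619656 - 3466920)/((372 - 684 + (9/4)*1) + 948470) = 1152736/((372 - 684 + 9/4) + 948470) = 1152736/(-1239/4 + 948470) = 1152736/(3792641/4) = 1152736*(4/3792641) = 4610944/3792641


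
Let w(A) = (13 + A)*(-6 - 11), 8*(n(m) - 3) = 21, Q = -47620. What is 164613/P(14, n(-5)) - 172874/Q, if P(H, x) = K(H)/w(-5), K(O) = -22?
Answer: 266522566847/261910 ≈ 1.0176e+6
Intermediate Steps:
n(m) = 45/8 (n(m) = 3 + (1/8)*21 = 3 + 21/8 = 45/8)
w(A) = -221 - 17*A (w(A) = (13 + A)*(-17) = -221 - 17*A)
P(H, x) = 11/68 (P(H, x) = -22/(-221 - 17*(-5)) = -22/(-221 + 85) = -22/(-136) = -22*(-1/136) = 11/68)
164613/P(14, n(-5)) - 172874/Q = 164613/(11/68) - 172874/(-47620) = 164613*(68/11) - 172874*(-1/47620) = 11193684/11 + 86437/23810 = 266522566847/261910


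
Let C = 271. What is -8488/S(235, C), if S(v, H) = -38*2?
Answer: 2122/19 ≈ 111.68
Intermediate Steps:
S(v, H) = -76
-8488/S(235, C) = -8488/(-76) = -8488*(-1/76) = 2122/19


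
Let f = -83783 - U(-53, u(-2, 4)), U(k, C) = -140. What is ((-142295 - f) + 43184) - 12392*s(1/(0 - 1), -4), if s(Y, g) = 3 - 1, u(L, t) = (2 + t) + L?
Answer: -40252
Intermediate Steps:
u(L, t) = 2 + L + t
s(Y, g) = 2
f = -83643 (f = -83783 - 1*(-140) = -83783 + 140 = -83643)
((-142295 - f) + 43184) - 12392*s(1/(0 - 1), -4) = ((-142295 - 1*(-83643)) + 43184) - 12392*2 = ((-142295 + 83643) + 43184) - 24784 = (-58652 + 43184) - 24784 = -15468 - 24784 = -40252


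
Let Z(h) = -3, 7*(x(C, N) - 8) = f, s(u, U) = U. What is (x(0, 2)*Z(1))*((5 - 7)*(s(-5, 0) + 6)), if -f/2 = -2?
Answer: 2160/7 ≈ 308.57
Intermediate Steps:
f = 4 (f = -2*(-2) = 4)
x(C, N) = 60/7 (x(C, N) = 8 + (1/7)*4 = 8 + 4/7 = 60/7)
(x(0, 2)*Z(1))*((5 - 7)*(s(-5, 0) + 6)) = ((60/7)*(-3))*((5 - 7)*(0 + 6)) = -(-360)*6/7 = -180/7*(-12) = 2160/7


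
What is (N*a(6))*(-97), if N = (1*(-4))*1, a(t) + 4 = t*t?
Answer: 12416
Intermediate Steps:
a(t) = -4 + t² (a(t) = -4 + t*t = -4 + t²)
N = -4 (N = -4*1 = -4)
(N*a(6))*(-97) = -4*(-4 + 6²)*(-97) = -4*(-4 + 36)*(-97) = -4*32*(-97) = -128*(-97) = 12416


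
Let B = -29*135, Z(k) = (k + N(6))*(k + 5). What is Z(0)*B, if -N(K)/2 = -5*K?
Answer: -1174500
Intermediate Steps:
N(K) = 10*K (N(K) = -(-10)*K = 10*K)
Z(k) = (5 + k)*(60 + k) (Z(k) = (k + 10*6)*(k + 5) = (k + 60)*(5 + k) = (60 + k)*(5 + k) = (5 + k)*(60 + k))
B = -3915
Z(0)*B = (300 + 0**2 + 65*0)*(-3915) = (300 + 0 + 0)*(-3915) = 300*(-3915) = -1174500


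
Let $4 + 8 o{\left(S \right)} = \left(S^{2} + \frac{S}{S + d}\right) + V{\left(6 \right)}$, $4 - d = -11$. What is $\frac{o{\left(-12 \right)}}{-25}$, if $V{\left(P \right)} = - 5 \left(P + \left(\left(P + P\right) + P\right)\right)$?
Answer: $- \frac{2}{25} \approx -0.08$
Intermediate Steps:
$d = 15$ ($d = 4 - -11 = 4 + 11 = 15$)
$V{\left(P \right)} = - 20 P$ ($V{\left(P \right)} = - 5 \left(P + \left(2 P + P\right)\right) = - 5 \left(P + 3 P\right) = - 5 \cdot 4 P = - 20 P$)
$o{\left(S \right)} = - \frac{31}{2} + \frac{S^{2}}{8} + \frac{S}{8 \left(15 + S\right)}$ ($o{\left(S \right)} = - \frac{1}{2} + \frac{\left(S^{2} + \frac{S}{S + 15}\right) - 120}{8} = - \frac{1}{2} + \frac{\left(S^{2} + \frac{S}{15 + S}\right) - 120}{8} = - \frac{1}{2} + \frac{-120 + S^{2} + \frac{S}{15 + S}}{8} = - \frac{1}{2} + \left(-15 + \frac{S^{2}}{8} + \frac{S}{8 \left(15 + S\right)}\right) = - \frac{31}{2} + \frac{S^{2}}{8} + \frac{S}{8 \left(15 + S\right)}$)
$\frac{o{\left(-12 \right)}}{-25} = \frac{\frac{1}{8} \frac{1}{15 - 12} \left(-1860 + \left(-12\right)^{3} - -1476 + 15 \left(-12\right)^{2}\right)}{-25} = \frac{-1860 - 1728 + 1476 + 15 \cdot 144}{8 \cdot 3} \left(- \frac{1}{25}\right) = \frac{1}{8} \cdot \frac{1}{3} \left(-1860 - 1728 + 1476 + 2160\right) \left(- \frac{1}{25}\right) = \frac{1}{8} \cdot \frac{1}{3} \cdot 48 \left(- \frac{1}{25}\right) = 2 \left(- \frac{1}{25}\right) = - \frac{2}{25}$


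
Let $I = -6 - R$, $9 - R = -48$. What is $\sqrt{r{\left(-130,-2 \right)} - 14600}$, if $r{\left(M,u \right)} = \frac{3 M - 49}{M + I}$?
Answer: $\frac{i \sqrt{543750673}}{193} \approx 120.82 i$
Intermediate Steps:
$R = 57$ ($R = 9 - -48 = 9 + 48 = 57$)
$I = -63$ ($I = -6 - 57 = -63$)
$r{\left(M,u \right)} = \frac{-49 + 3 M}{-63 + M}$ ($r{\left(M,u \right)} = \frac{3 M - 49}{M - 63} = \frac{-49 + 3 M}{-63 + M}$)
$\sqrt{r{\left(-130,-2 \right)} - 14600} = \sqrt{\frac{-49 + 3 \left(-130\right)}{-63 - 130} - 14600} = \sqrt{\frac{-49 - 390}{-193} - 14600} = \sqrt{\left(- \frac{1}{193}\right) \left(-439\right) - 14600} = \sqrt{\frac{439}{193} - 14600} = \sqrt{- \frac{2817361}{193}} = \frac{i \sqrt{543750673}}{193}$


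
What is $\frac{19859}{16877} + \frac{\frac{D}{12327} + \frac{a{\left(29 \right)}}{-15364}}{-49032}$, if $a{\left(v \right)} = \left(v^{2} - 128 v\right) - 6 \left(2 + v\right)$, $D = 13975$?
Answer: $\frac{26344539228589423}{22389196769636256} \approx 1.1767$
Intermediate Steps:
$a{\left(v \right)} = -12 + v^{2} - 134 v$ ($a{\left(v \right)} = \left(v^{2} - 128 v\right) - \left(12 + 6 v\right) = -12 + v^{2} - 134 v$)
$\frac{19859}{16877} + \frac{\frac{D}{12327} + \frac{a{\left(29 \right)}}{-15364}}{-49032} = \frac{19859}{16877} + \frac{\frac{13975}{12327} + \frac{-12 + 29^{2} - 3886}{-15364}}{-49032} = 19859 \cdot \frac{1}{16877} + \left(13975 \cdot \frac{1}{12327} + \left(-12 + 841 - 3886\right) \left(- \frac{1}{15364}\right)\right) \left(- \frac{1}{49032}\right) = \frac{2837}{2411} + \left(\frac{13975}{12327} - - \frac{3057}{15364}\right) \left(- \frac{1}{49032}\right) = \frac{2837}{2411} + \left(\frac{13975}{12327} + \frac{3057}{15364}\right) \left(- \frac{1}{49032}\right) = \frac{2837}{2411} + \frac{252395539}{189392028} \left(- \frac{1}{49032}\right) = \frac{2837}{2411} - \frac{252395539}{9286269916896} = \frac{26344539228589423}{22389196769636256}$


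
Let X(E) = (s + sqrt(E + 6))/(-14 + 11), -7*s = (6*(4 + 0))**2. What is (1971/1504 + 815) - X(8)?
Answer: 8305349/10528 + sqrt(14)/3 ≈ 790.13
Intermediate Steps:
s = -576/7 (s = -36*(4 + 0)**2/7 = -(6*4)**2/7 = -1/7*24**2 = -1/7*576 = -576/7 ≈ -82.286)
X(E) = 192/7 - sqrt(6 + E)/3 (X(E) = (-576/7 + sqrt(E + 6))/(-14 + 11) = (-576/7 + sqrt(6 + E))/(-3) = (-576/7 + sqrt(6 + E))*(-1/3) = 192/7 - sqrt(6 + E)/3)
(1971/1504 + 815) - X(8) = (1971/1504 + 815) - (192/7 - sqrt(6 + 8)/3) = (1971*(1/1504) + 815) - (192/7 - sqrt(14)/3) = (1971/1504 + 815) + (-192/7 + sqrt(14)/3) = 1227731/1504 + (-192/7 + sqrt(14)/3) = 8305349/10528 + sqrt(14)/3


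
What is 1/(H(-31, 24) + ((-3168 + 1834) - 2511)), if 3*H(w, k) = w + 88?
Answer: -1/3826 ≈ -0.00026137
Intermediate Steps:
H(w, k) = 88/3 + w/3 (H(w, k) = (w + 88)/3 = (88 + w)/3 = 88/3 + w/3)
1/(H(-31, 24) + ((-3168 + 1834) - 2511)) = 1/((88/3 + (⅓)*(-31)) + ((-3168 + 1834) - 2511)) = 1/((88/3 - 31/3) + (-1334 - 2511)) = 1/(19 - 3845) = 1/(-3826) = -1/3826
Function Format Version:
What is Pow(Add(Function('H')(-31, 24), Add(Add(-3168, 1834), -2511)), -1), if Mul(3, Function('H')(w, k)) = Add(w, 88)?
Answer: Rational(-1, 3826) ≈ -0.00026137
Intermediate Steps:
Function('H')(w, k) = Add(Rational(88, 3), Mul(Rational(1, 3), w)) (Function('H')(w, k) = Mul(Rational(1, 3), Add(w, 88)) = Mul(Rational(1, 3), Add(88, w)) = Add(Rational(88, 3), Mul(Rational(1, 3), w)))
Pow(Add(Function('H')(-31, 24), Add(Add(-3168, 1834), -2511)), -1) = Pow(Add(Add(Rational(88, 3), Mul(Rational(1, 3), -31)), Add(Add(-3168, 1834), -2511)), -1) = Pow(Add(Add(Rational(88, 3), Rational(-31, 3)), Add(-1334, -2511)), -1) = Pow(Add(19, -3845), -1) = Pow(-3826, -1) = Rational(-1, 3826)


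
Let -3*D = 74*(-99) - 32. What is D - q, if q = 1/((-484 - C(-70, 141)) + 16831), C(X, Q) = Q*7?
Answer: 12557653/5120 ≈ 2452.7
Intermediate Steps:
C(X, Q) = 7*Q
D = 7358/3 (D = -(74*(-99) - 32)/3 = -(-7326 - 32)/3 = -⅓*(-7358) = 7358/3 ≈ 2452.7)
q = 1/15360 (q = 1/((-484 - 7*141) + 16831) = 1/((-484 - 1*987) + 16831) = 1/((-484 - 987) + 16831) = 1/(-1471 + 16831) = 1/15360 ≈ 6.5104e-5)
D - q = 7358/3 - 1*1/15360 = 7358/3 - 1/15360 = 12557653/5120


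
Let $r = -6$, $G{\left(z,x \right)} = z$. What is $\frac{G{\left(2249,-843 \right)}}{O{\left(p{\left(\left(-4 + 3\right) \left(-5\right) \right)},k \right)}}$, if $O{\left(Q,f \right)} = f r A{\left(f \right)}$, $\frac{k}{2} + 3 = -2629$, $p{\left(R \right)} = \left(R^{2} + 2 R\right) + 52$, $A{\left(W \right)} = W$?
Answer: $- \frac{2249}{166258176} \approx -1.3527 \cdot 10^{-5}$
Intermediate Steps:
$p{\left(R \right)} = 52 + R^{2} + 2 R$
$k = -5264$ ($k = -6 + 2 \left(-2629\right) = -6 - 5258 = -5264$)
$O{\left(Q,f \right)} = - 6 f^{2}$ ($O{\left(Q,f \right)} = f \left(-6\right) f = - 6 f f = - 6 f^{2}$)
$\frac{G{\left(2249,-843 \right)}}{O{\left(p{\left(\left(-4 + 3\right) \left(-5\right) \right)},k \right)}} = \frac{2249}{\left(-6\right) \left(-5264\right)^{2}} = \frac{2249}{\left(-6\right) 27709696} = \frac{2249}{-166258176} = 2249 \left(- \frac{1}{166258176}\right) = - \frac{2249}{166258176}$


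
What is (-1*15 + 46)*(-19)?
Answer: -589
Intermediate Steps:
(-1*15 + 46)*(-19) = (-15 + 46)*(-19) = 31*(-19) = -589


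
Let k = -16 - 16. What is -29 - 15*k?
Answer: 451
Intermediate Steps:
k = -32
-29 - 15*k = -29 - 15*(-32) = -29 + 480 = 451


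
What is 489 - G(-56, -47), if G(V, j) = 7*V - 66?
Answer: 947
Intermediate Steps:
G(V, j) = -66 + 7*V
489 - G(-56, -47) = 489 - (-66 + 7*(-56)) = 489 - (-66 - 392) = 489 - 1*(-458) = 489 + 458 = 947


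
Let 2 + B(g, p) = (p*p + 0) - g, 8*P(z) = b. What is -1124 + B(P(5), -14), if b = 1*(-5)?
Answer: -7435/8 ≈ -929.38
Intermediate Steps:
b = -5
P(z) = -5/8 (P(z) = (⅛)*(-5) = -5/8)
B(g, p) = -2 + p² - g (B(g, p) = -2 + ((p*p + 0) - g) = -2 + ((p² + 0) - g) = -2 + (p² - g) = -2 + p² - g)
-1124 + B(P(5), -14) = -1124 + (-2 + (-14)² - 1*(-5/8)) = -1124 + (-2 + 196 + 5/8) = -1124 + 1557/8 = -7435/8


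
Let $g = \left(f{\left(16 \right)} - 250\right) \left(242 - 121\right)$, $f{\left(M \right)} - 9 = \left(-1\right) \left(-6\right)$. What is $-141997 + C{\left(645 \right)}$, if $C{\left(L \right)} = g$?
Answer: $-170432$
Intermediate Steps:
$f{\left(M \right)} = 15$ ($f{\left(M \right)} = 9 - -6 = 9 + 6 = 15$)
$g = -28435$ ($g = \left(15 - 250\right) \left(242 - 121\right) = \left(-235\right) 121 = -28435$)
$C{\left(L \right)} = -28435$
$-141997 + C{\left(645 \right)} = -141997 - 28435 = -170432$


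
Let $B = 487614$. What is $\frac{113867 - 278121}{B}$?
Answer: $- \frac{82127}{243807} \approx -0.33685$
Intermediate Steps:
$\frac{113867 - 278121}{B} = \frac{113867 - 278121}{487614} = \left(-164254\right) \frac{1}{487614} = - \frac{82127}{243807}$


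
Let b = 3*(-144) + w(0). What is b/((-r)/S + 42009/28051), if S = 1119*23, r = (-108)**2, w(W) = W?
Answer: -34653532176/83777641 ≈ -413.64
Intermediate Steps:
r = 11664
S = 25737
b = -432 (b = 3*(-144) + 0 = -432 + 0 = -432)
b/((-r)/S + 42009/28051) = -432/(-1*11664/25737 + 42009/28051) = -432/(-11664*1/25737 + 42009*(1/28051)) = -432/(-3888/8579 + 42009/28051) = -432/251332923/240649529 = -432*240649529/251332923 = -34653532176/83777641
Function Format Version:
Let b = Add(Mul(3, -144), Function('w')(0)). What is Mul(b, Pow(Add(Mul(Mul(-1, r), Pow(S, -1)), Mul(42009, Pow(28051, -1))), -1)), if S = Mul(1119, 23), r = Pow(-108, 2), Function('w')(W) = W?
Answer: Rational(-34653532176, 83777641) ≈ -413.64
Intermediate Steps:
r = 11664
S = 25737
b = -432 (b = Add(Mul(3, -144), 0) = Add(-432, 0) = -432)
Mul(b, Pow(Add(Mul(Mul(-1, r), Pow(S, -1)), Mul(42009, Pow(28051, -1))), -1)) = Mul(-432, Pow(Add(Mul(Mul(-1, 11664), Pow(25737, -1)), Mul(42009, Pow(28051, -1))), -1)) = Mul(-432, Pow(Add(Mul(-11664, Rational(1, 25737)), Mul(42009, Rational(1, 28051))), -1)) = Mul(-432, Pow(Add(Rational(-3888, 8579), Rational(42009, 28051)), -1)) = Mul(-432, Pow(Rational(251332923, 240649529), -1)) = Mul(-432, Rational(240649529, 251332923)) = Rational(-34653532176, 83777641)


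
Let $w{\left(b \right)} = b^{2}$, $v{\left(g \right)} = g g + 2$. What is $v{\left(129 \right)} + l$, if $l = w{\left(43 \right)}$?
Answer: $18492$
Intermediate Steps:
$v{\left(g \right)} = 2 + g^{2}$ ($v{\left(g \right)} = g^{2} + 2 = 2 + g^{2}$)
$l = 1849$ ($l = 43^{2} = 1849$)
$v{\left(129 \right)} + l = \left(2 + 129^{2}\right) + 1849 = \left(2 + 16641\right) + 1849 = 16643 + 1849 = 18492$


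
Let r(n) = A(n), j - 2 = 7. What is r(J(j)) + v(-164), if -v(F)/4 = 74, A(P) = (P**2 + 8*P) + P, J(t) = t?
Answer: -134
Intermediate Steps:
j = 9 (j = 2 + 7 = 9)
A(P) = P**2 + 9*P
r(n) = n*(9 + n)
v(F) = -296 (v(F) = -4*74 = -296)
r(J(j)) + v(-164) = 9*(9 + 9) - 296 = 9*18 - 296 = 162 - 296 = -134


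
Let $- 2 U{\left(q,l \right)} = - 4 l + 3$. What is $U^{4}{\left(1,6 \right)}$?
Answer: $\frac{194481}{16} \approx 12155.0$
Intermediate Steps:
$U{\left(q,l \right)} = - \frac{3}{2} + 2 l$ ($U{\left(q,l \right)} = - \frac{- 4 l + 3}{2} = - \frac{3 - 4 l}{2} = - \frac{3}{2} + 2 l$)
$U^{4}{\left(1,6 \right)} = \left(- \frac{3}{2} + 2 \cdot 6\right)^{4} = \left(- \frac{3}{2} + 12\right)^{4} = \left(\frac{21}{2}\right)^{4} = \frac{194481}{16}$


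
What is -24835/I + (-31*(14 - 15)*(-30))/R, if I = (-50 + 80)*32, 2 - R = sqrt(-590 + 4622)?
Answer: -4912489/193344 + 5580*sqrt(7)/1007 ≈ -10.747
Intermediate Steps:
R = 2 - 24*sqrt(7) (R = 2 - sqrt(-590 + 4622) = 2 - sqrt(4032) = 2 - 24*sqrt(7) ≈ -61.498)
I = 960 (I = 30*32 = 960)
-24835/I + (-31*(14 - 15)*(-30))/R = -24835/960 + (-31*(14 - 15)*(-30))/(2 - 24*sqrt(7)) = -24835*1/960 + (-31*(-1)*(-30))/(2 - 24*sqrt(7)) = -4967/192 + (31*(-30))/(2 - 24*sqrt(7)) = -4967/192 - 930/(2 - 24*sqrt(7))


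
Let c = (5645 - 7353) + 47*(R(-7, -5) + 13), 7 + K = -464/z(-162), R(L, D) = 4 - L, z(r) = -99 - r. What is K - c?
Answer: 35635/63 ≈ 565.63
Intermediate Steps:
K = -905/63 (K = -7 - 464/(-99 - 1*(-162)) = -7 - 464/(-99 + 162) = -7 - 464/63 = -905/63 ≈ -14.365)
c = -580 (c = (5645 - 7353) + 47*((4 - 1*(-7)) + 13) = -1708 + 47*((4 + 7) + 13) = -1708 + 47*(11 + 13) = -1708 + 47*24 = -1708 + 1128 = -580)
K - c = -905/63 - 1*(-580) = -905/63 + 580 = 35635/63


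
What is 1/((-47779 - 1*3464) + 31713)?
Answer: -1/19530 ≈ -5.1203e-5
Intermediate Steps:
1/((-47779 - 1*3464) + 31713) = 1/((-47779 - 3464) + 31713) = 1/(-51243 + 31713) = 1/(-19530) = -1/19530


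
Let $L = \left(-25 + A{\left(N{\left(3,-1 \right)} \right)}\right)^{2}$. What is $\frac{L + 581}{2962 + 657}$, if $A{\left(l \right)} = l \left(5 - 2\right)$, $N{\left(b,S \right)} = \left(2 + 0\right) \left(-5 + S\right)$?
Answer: $\frac{4302}{3619} \approx 1.1887$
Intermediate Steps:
$N{\left(b,S \right)} = -10 + 2 S$ ($N{\left(b,S \right)} = 2 \left(-5 + S\right) = -10 + 2 S$)
$A{\left(l \right)} = 3 l$ ($A{\left(l \right)} = l 3 = 3 l$)
$L = 3721$ ($L = \left(-25 + 3 \left(-10 + 2 \left(-1\right)\right)\right)^{2} = \left(-25 + 3 \left(-10 - 2\right)\right)^{2} = \left(-25 + 3 \left(-12\right)\right)^{2} = \left(-25 - 36\right)^{2} = \left(-61\right)^{2} = 3721$)
$\frac{L + 581}{2962 + 657} = \frac{3721 + 581}{2962 + 657} = \frac{4302}{3619}$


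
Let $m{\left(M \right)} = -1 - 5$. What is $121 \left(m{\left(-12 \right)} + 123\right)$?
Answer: $14157$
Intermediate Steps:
$m{\left(M \right)} = -6$ ($m{\left(M \right)} = -1 - 5 = -6$)
$121 \left(m{\left(-12 \right)} + 123\right) = 121 \left(-6 + 123\right) = 121 \cdot 117 = 14157$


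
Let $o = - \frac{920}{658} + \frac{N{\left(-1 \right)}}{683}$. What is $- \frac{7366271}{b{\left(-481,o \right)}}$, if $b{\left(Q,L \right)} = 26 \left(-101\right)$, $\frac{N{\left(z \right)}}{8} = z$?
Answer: $\frac{7366271}{2626} \approx 2805.1$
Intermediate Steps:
$N{\left(z \right)} = 8 z$
$o = - \frac{316812}{224707}$ ($o = - \frac{920}{658} + \frac{8 \left(-1\right)}{683} = \left(-920\right) \frac{1}{658} - \frac{8}{683} = - \frac{460}{329} - \frac{8}{683} = - \frac{316812}{224707} \approx -1.4099$)
$b{\left(Q,L \right)} = -2626$
$- \frac{7366271}{b{\left(-481,o \right)}} = - \frac{7366271}{-2626} = \left(-7366271\right) \left(- \frac{1}{2626}\right) = \frac{7366271}{2626}$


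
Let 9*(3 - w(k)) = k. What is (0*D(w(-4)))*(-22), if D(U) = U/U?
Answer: 0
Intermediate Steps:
w(k) = 3 - k/9
D(U) = 1
(0*D(w(-4)))*(-22) = (0*1)*(-22) = 0*(-22) = 0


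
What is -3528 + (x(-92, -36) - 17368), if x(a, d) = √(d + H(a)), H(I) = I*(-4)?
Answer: -20896 + 2*√83 ≈ -20878.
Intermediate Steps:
H(I) = -4*I
x(a, d) = √(d - 4*a)
-3528 + (x(-92, -36) - 17368) = -3528 + (√(-36 - 4*(-92)) - 17368) = -3528 + (√(-36 + 368) - 17368) = -3528 + (√332 - 17368) = -3528 + (2*√83 - 17368) = -3528 + (-17368 + 2*√83) = -20896 + 2*√83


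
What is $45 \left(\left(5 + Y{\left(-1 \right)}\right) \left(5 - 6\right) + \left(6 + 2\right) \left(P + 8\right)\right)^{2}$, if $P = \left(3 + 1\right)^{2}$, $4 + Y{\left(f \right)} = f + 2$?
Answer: $1624500$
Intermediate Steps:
$Y{\left(f \right)} = -2 + f$ ($Y{\left(f \right)} = -4 + \left(f + 2\right) = -4 + \left(2 + f\right) = -2 + f$)
$P = 16$ ($P = 4^{2} = 16$)
$45 \left(\left(5 + Y{\left(-1 \right)}\right) \left(5 - 6\right) + \left(6 + 2\right) \left(P + 8\right)\right)^{2} = 45 \left(\left(5 - 3\right) \left(5 - 6\right) + \left(6 + 2\right) \left(16 + 8\right)\right)^{2} = 45 \left(\left(5 - 3\right) \left(-1\right) + 8 \cdot 24\right)^{2} = 45 \left(2 \left(-1\right) + 192\right)^{2} = 45 \left(-2 + 192\right)^{2} = 45 \cdot 190^{2} = 45 \cdot 36100 = 1624500$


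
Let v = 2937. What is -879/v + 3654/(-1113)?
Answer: -185875/51887 ≈ -3.5823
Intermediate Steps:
-879/v + 3654/(-1113) = -879/2937 + 3654/(-1113) = -879*1/2937 + 3654*(-1/1113) = -293/979 - 174/53 = -185875/51887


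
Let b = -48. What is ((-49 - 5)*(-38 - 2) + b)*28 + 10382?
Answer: 69518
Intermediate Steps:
((-49 - 5)*(-38 - 2) + b)*28 + 10382 = ((-49 - 5)*(-38 - 2) - 48)*28 + 10382 = (-54*(-40) - 48)*28 + 10382 = (2160 - 48)*28 + 10382 = 2112*28 + 10382 = 59136 + 10382 = 69518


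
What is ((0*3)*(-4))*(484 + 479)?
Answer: 0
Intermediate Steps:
((0*3)*(-4))*(484 + 479) = (0*(-4))*963 = 0*963 = 0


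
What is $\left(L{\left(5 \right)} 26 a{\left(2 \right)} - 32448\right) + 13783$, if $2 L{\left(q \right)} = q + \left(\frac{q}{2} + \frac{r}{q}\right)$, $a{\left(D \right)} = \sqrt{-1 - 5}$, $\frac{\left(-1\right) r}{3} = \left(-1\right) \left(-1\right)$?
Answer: $-18665 + \frac{897 i \sqrt{6}}{10} \approx -18665.0 + 219.72 i$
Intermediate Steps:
$r = -3$ ($r = - 3 \left(\left(-1\right) \left(-1\right)\right) = \left(-3\right) 1 = -3$)
$a{\left(D \right)} = i \sqrt{6}$ ($a{\left(D \right)} = \sqrt{-6} = i \sqrt{6}$)
$L{\left(q \right)} = - \frac{3}{2 q} + \frac{3 q}{4}$ ($L{\left(q \right)} = \frac{q + \left(\frac{q}{2} - \frac{3}{q}\right)}{2} = \frac{- \frac{3}{q} + \frac{3 q}{2}}{2} = - \frac{3}{2 q} + \frac{3 q}{4}$)
$\left(L{\left(5 \right)} 26 a{\left(2 \right)} - 32448\right) + 13783 = \left(\frac{3 \left(-2 + 5^{2}\right)}{4 \cdot 5} \cdot 26 i \sqrt{6} - 32448\right) + 13783 = \left(\frac{3}{4} \cdot \frac{1}{5} \left(-2 + 25\right) 26 i \sqrt{6} - 32448\right) + 13783 = \left(\frac{3}{4} \cdot \frac{1}{5} \cdot 23 \cdot 26 i \sqrt{6} - 32448\right) + 13783 = \left(\frac{69}{20} \cdot 26 i \sqrt{6} - 32448\right) + 13783 = \left(\frac{897 i \sqrt{6}}{10} - 32448\right) + 13783 = \left(-32448 + \frac{897 i \sqrt{6}}{10}\right) + 13783 = -18665 + \frac{897 i \sqrt{6}}{10}$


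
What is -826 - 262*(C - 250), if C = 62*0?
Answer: 64674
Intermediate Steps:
C = 0
-826 - 262*(C - 250) = -826 - 262*(0 - 250) = -826 - 262*(-250) = -826 + 65500 = 64674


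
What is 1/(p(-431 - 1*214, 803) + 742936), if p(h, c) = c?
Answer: 1/743739 ≈ 1.3446e-6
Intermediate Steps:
1/(p(-431 - 1*214, 803) + 742936) = 1/(803 + 742936) = 1/743739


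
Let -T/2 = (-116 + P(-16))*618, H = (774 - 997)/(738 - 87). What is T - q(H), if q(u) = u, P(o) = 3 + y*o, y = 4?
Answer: 142420795/651 ≈ 2.1877e+5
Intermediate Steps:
H = -223/651 ≈ -0.34255
P(o) = 3 + 4*o
T = 218772 (T = -2*(-116 + (3 + 4*(-16)))*618 = -2*(-116 + (3 - 64))*618 = -2*(-116 - 61)*618 = -(-354)*618 = -2*(-109386) = 218772)
T - q(H) = 218772 - 1*(-223/651) = 218772 + 223/651 = 142420795/651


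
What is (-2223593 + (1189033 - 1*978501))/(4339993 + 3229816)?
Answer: -2013061/7569809 ≈ -0.26593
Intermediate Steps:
(-2223593 + (1189033 - 1*978501))/(4339993 + 3229816) = (-2223593 + (1189033 - 978501))/7569809 = (-2223593 + 210532)*(1/7569809) = -2013061*1/7569809 = -2013061/7569809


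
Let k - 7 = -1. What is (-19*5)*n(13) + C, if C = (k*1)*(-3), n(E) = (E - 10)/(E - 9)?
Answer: -357/4 ≈ -89.250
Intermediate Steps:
k = 6 (k = 7 - 1 = 6)
n(E) = (-10 + E)/(-9 + E)
C = -18 (C = (6*1)*(-3) = 6*(-3) = -18)
(-19*5)*n(13) + C = (-19*5)*((-10 + 13)/(-9 + 13)) - 18 = -95*3/4 - 18 = -95*¾ - 18 = -285/4 - 18 = -357/4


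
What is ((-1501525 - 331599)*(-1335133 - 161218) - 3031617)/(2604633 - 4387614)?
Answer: -2742993898907/1782981 ≈ -1.5384e+6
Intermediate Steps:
((-1501525 - 331599)*(-1335133 - 161218) - 3031617)/(2604633 - 4387614) = (-1833124*(-1496351) - 3031617)/(-1782981) = (2742996930524 - 3031617)*(-1/1782981) = 2742993898907*(-1/1782981) = -2742993898907/1782981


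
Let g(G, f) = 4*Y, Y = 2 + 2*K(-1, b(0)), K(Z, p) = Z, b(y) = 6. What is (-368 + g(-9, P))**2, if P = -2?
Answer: 135424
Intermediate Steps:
Y = 0 (Y = 2 + 2*(-1) = 2 - 2 = 0)
g(G, f) = 0 (g(G, f) = 4*0 = 0)
(-368 + g(-9, P))**2 = (-368 + 0)**2 = (-368)**2 = 135424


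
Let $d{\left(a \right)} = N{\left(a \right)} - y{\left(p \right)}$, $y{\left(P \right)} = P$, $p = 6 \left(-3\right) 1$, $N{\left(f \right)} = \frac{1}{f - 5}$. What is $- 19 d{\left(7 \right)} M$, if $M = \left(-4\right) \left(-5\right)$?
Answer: $-7030$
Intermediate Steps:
$N{\left(f \right)} = \frac{1}{-5 + f}$
$p = -18$ ($p = \left(-18\right) 1 = -18$)
$d{\left(a \right)} = 18 + \frac{1}{-5 + a}$ ($d{\left(a \right)} = \frac{1}{-5 + a} - -18 = \frac{1}{-5 + a} + 18 = 18 + \frac{1}{-5 + a}$)
$M = 20$
$- 19 d{\left(7 \right)} M = - 19 \frac{-89 + 18 \cdot 7}{-5 + 7} \cdot 20 = - 19 \frac{-89 + 126}{2} \cdot 20 = - 19 \cdot \frac{1}{2} \cdot 37 \cdot 20 = \left(-19\right) \frac{37}{2} \cdot 20 = \left(- \frac{703}{2}\right) 20 = -7030$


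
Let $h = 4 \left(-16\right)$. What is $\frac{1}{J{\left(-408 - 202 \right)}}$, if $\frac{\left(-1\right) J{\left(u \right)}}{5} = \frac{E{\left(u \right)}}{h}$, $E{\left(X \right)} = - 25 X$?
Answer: $\frac{32}{38125} \approx 0.00083934$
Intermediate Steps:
$h = -64$
$J{\left(u \right)} = - \frac{125 u}{64}$ ($J{\left(u \right)} = - 5 \frac{\left(-25\right) u}{-64} = - 5 - 25 u \left(- \frac{1}{64}\right) = - 5 \frac{25 u}{64} = - \frac{125 u}{64}$)
$\frac{1}{J{\left(-408 - 202 \right)}} = \frac{1}{\left(- \frac{125}{64}\right) \left(-408 - 202\right)} = \frac{1}{\left(- \frac{125}{64}\right) \left(-610\right)} = \frac{1}{\frac{38125}{32}} = \frac{32}{38125}$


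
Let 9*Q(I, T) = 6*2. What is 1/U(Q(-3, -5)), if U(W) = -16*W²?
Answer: -9/256 ≈ -0.035156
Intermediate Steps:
Q(I, T) = 4/3 (Q(I, T) = (6*2)/9 = (⅑)*12 = 4/3)
1/U(Q(-3, -5)) = 1/(-16*(4/3)²) = 1/(-16*16/9) = 1/(-256/9) = -9/256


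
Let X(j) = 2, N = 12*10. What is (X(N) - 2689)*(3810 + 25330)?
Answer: -78299180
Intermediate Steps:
N = 120
(X(N) - 2689)*(3810 + 25330) = (2 - 2689)*(3810 + 25330) = -2687*29140 = -78299180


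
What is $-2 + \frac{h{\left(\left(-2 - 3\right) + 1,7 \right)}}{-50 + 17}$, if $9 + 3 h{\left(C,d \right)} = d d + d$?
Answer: $- \frac{245}{99} \approx -2.4747$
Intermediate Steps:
$h{\left(C,d \right)} = -3 + \frac{d}{3} + \frac{d^{2}}{3}$ ($h{\left(C,d \right)} = -3 + \frac{d d + d}{3} = -3 + \frac{d^{2} + d}{3} = -3 + \frac{d + d^{2}}{3} = -3 + \left(\frac{d}{3} + \frac{d^{2}}{3}\right) = -3 + \frac{d}{3} + \frac{d^{2}}{3}$)
$-2 + \frac{h{\left(\left(-2 - 3\right) + 1,7 \right)}}{-50 + 17} = -2 + \frac{-3 + \frac{1}{3} \cdot 7 + \frac{7^{2}}{3}}{-50 + 17} = -2 + \frac{-3 + \frac{7}{3} + \frac{1}{3} \cdot 49}{-33} = -2 + \left(-3 + \frac{7}{3} + \frac{49}{3}\right) \left(- \frac{1}{33}\right) = -2 + \frac{47}{3} \left(- \frac{1}{33}\right) = -2 - \frac{47}{99} = - \frac{245}{99}$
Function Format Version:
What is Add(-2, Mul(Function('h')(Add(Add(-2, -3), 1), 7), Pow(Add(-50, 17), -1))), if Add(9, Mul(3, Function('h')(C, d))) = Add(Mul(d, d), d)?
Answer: Rational(-245, 99) ≈ -2.4747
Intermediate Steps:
Function('h')(C, d) = Add(-3, Mul(Rational(1, 3), d), Mul(Rational(1, 3), Pow(d, 2))) (Function('h')(C, d) = Add(-3, Mul(Rational(1, 3), Add(Mul(d, d), d))) = Add(-3, Mul(Rational(1, 3), Add(Pow(d, 2), d))) = Add(-3, Mul(Rational(1, 3), Add(d, Pow(d, 2)))) = Add(-3, Add(Mul(Rational(1, 3), d), Mul(Rational(1, 3), Pow(d, 2)))) = Add(-3, Mul(Rational(1, 3), d), Mul(Rational(1, 3), Pow(d, 2))))
Add(-2, Mul(Function('h')(Add(Add(-2, -3), 1), 7), Pow(Add(-50, 17), -1))) = Add(-2, Mul(Add(-3, Mul(Rational(1, 3), 7), Mul(Rational(1, 3), Pow(7, 2))), Pow(Add(-50, 17), -1))) = Add(-2, Mul(Add(-3, Rational(7, 3), Mul(Rational(1, 3), 49)), Pow(-33, -1))) = Add(-2, Mul(Add(-3, Rational(7, 3), Rational(49, 3)), Rational(-1, 33))) = Add(-2, Mul(Rational(47, 3), Rational(-1, 33))) = Add(-2, Rational(-47, 99)) = Rational(-245, 99)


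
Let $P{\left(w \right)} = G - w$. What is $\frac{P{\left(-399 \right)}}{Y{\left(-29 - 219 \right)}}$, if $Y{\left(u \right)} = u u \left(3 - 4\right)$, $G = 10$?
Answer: $- \frac{409}{61504} \approx -0.00665$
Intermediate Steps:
$Y{\left(u \right)} = - u^{2}$ ($Y{\left(u \right)} = u u \left(-1\right) = u \left(- u\right) = - u^{2}$)
$P{\left(w \right)} = 10 - w$
$\frac{P{\left(-399 \right)}}{Y{\left(-29 - 219 \right)}} = \frac{10 - -399}{\left(-1\right) \left(-29 - 219\right)^{2}} = \frac{10 + 399}{\left(-1\right) \left(-29 - 219\right)^{2}} = \frac{409}{\left(-1\right) \left(-248\right)^{2}} = \frac{409}{\left(-1\right) 61504} = \frac{409}{-61504} = 409 \left(- \frac{1}{61504}\right) = - \frac{409}{61504}$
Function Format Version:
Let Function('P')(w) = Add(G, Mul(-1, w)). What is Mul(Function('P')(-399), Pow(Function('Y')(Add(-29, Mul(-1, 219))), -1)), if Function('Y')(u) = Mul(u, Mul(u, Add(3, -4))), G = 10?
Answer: Rational(-409, 61504) ≈ -0.0066500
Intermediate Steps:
Function('Y')(u) = Mul(-1, Pow(u, 2)) (Function('Y')(u) = Mul(u, Mul(u, -1)) = Mul(u, Mul(-1, u)) = Mul(-1, Pow(u, 2)))
Function('P')(w) = Add(10, Mul(-1, w))
Mul(Function('P')(-399), Pow(Function('Y')(Add(-29, Mul(-1, 219))), -1)) = Mul(Add(10, Mul(-1, -399)), Pow(Mul(-1, Pow(Add(-29, Mul(-1, 219)), 2)), -1)) = Mul(Add(10, 399), Pow(Mul(-1, Pow(Add(-29, -219), 2)), -1)) = Mul(409, Pow(Mul(-1, Pow(-248, 2)), -1)) = Mul(409, Pow(Mul(-1, 61504), -1)) = Mul(409, Pow(-61504, -1)) = Mul(409, Rational(-1, 61504)) = Rational(-409, 61504)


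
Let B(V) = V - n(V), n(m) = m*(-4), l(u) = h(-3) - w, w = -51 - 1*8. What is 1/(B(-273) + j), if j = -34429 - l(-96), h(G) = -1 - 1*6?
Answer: -1/35846 ≈ -2.7897e-5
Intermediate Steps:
w = -59 (w = -51 - 8 = -59)
h(G) = -7 (h(G) = -1 - 6 = -7)
l(u) = 52 (l(u) = -7 - 1*(-59) = -7 + 59 = 52)
n(m) = -4*m
j = -34481 (j = -34429 - 1*52 = -34429 - 52 = -34481)
B(V) = 5*V (B(V) = V - (-4)*V = V + 4*V = 5*V)
1/(B(-273) + j) = 1/(5*(-273) - 34481) = 1/(-1365 - 34481) = 1/(-35846) = -1/35846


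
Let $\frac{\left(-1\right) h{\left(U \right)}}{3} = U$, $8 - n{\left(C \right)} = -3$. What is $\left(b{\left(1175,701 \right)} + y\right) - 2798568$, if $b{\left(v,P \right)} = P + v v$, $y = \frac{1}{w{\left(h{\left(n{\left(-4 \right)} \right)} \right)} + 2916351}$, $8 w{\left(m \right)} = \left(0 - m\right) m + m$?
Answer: $- \frac{16531905423002}{11664843} \approx -1.4172 \cdot 10^{6}$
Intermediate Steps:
$n{\left(C \right)} = 11$ ($n{\left(C \right)} = 8 - -3 = 8 + 3 = 11$)
$h{\left(U \right)} = - 3 U$
$w{\left(m \right)} = - \frac{m^{2}}{8} + \frac{m}{8}$ ($w{\left(m \right)} = \frac{\left(0 - m\right) m + m}{8} = \frac{- m m + m}{8} = \frac{- m^{2} + m}{8} = \frac{m - m^{2}}{8} = - \frac{m^{2}}{8} + \frac{m}{8}$)
$y = \frac{4}{11664843}$ ($y = \frac{1}{\frac{\left(-3\right) 11 \left(1 - \left(-3\right) 11\right)}{8} + 2916351} = \frac{1}{\frac{1}{8} \left(-33\right) \left(1 - -33\right) + 2916351} = \frac{1}{\frac{1}{8} \left(-33\right) \left(1 + 33\right) + 2916351} = \frac{1}{\frac{1}{8} \left(-33\right) 34 + 2916351} = \frac{1}{- \frac{561}{4} + 2916351} = \frac{1}{\frac{11664843}{4}} = \frac{4}{11664843} \approx 3.4291 \cdot 10^{-7}$)
$b{\left(v,P \right)} = P + v^{2}$
$\left(b{\left(1175,701 \right)} + y\right) - 2798568 = \left(\left(701 + 1175^{2}\right) + \frac{4}{11664843}\right) - 2798568 = \left(\left(701 + 1380625\right) + \frac{4}{11664843}\right) - 2798568 = \left(1381326 + \frac{4}{11664843}\right) - 2798568 = \frac{16112950921822}{11664843} - 2798568 = - \frac{16531905423002}{11664843}$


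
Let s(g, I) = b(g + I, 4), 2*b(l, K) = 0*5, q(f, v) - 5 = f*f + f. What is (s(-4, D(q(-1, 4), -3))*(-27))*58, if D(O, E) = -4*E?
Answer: 0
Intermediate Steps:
q(f, v) = 5 + f + f² (q(f, v) = 5 + (f*f + f) = 5 + (f² + f) = 5 + (f + f²) = 5 + f + f²)
b(l, K) = 0 (b(l, K) = (0*5)/2 = (½)*0 = 0)
s(g, I) = 0
(s(-4, D(q(-1, 4), -3))*(-27))*58 = (0*(-27))*58 = 0*58 = 0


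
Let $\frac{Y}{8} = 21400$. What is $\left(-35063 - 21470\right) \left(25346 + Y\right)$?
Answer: $-11111335018$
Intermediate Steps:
$Y = 171200$ ($Y = 8 \cdot 21400 = 171200$)
$\left(-35063 - 21470\right) \left(25346 + Y\right) = \left(-35063 - 21470\right) \left(25346 + 171200\right) = \left(-56533\right) 196546 = -11111335018$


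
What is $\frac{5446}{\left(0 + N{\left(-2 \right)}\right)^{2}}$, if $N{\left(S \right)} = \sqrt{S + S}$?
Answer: $- \frac{2723}{2} \approx -1361.5$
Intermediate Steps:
$N{\left(S \right)} = \sqrt{2} \sqrt{S}$ ($N{\left(S \right)} = \sqrt{2 S} = \sqrt{2} \sqrt{S}$)
$\frac{5446}{\left(0 + N{\left(-2 \right)}\right)^{2}} = \frac{5446}{\left(0 + \sqrt{2} \sqrt{-2}\right)^{2}} = \frac{5446}{\left(0 + \sqrt{2} i \sqrt{2}\right)^{2}} = \frac{5446}{\left(0 + 2 i\right)^{2}} = \frac{5446}{\left(2 i\right)^{2}} = \frac{5446}{-4} = 5446 \left(- \frac{1}{4}\right) = - \frac{2723}{2}$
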